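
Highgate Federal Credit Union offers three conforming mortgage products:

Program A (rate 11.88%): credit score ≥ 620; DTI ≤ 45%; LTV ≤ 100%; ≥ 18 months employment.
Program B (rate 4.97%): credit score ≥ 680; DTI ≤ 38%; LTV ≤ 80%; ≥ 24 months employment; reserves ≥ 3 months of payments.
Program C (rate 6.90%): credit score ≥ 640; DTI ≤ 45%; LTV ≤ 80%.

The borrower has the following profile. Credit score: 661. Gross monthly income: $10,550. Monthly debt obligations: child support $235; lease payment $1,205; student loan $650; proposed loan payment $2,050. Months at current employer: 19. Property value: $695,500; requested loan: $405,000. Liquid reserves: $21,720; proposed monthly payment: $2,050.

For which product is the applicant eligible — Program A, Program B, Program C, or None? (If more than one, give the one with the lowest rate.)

Program C

Total debts = (235 + 1,205 + 650 + 2,050) = 4,140; DTI = 4,140/10,550 = 39.2%.
LTV = 405,000/695,500 = 58.2%.
Reserves = 21,720/2,050 = 10.6 months.
Program A: score 661 ≥ 620; DTI 39.2% ≤ 45%; LTV 58.2% ≤ 100%; employment 19 ≥ 18 mo → qualifies.
Program B: score 661 < 680; DTI 39.2% > 38%; LTV 58.2% ≤ 80%; employment 19 < 24 mo; reserves 10.6 ≥ 3 mo → does not qualify.
Program C: score 661 ≥ 640; DTI 39.2% ≤ 45%; LTV 58.2% ≤ 80% → qualifies.
Qualifying: Program A, Program C. Lowest rate is 6.90% → Program C.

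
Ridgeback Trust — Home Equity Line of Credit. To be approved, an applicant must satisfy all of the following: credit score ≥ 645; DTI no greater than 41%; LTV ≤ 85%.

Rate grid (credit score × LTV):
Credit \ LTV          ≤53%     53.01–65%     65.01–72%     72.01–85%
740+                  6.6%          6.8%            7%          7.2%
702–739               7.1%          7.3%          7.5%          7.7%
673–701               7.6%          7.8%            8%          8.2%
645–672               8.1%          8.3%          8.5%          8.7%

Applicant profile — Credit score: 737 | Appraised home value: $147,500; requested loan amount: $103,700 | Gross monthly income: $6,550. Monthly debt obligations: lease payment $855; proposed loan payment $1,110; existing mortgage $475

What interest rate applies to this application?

7.5%

Credit score 737 ≥ 645; Total monthly debts = (855 + 1,110 + 475) = 2,440. Debt-to-income = 2,440/6,550 = 37.3% — meets 41% limit
Loan-to-value = 103,700/147,500 = 70.3% — pass (85% max)
Credit 737 → row 702–739; LTV 70.3% → column 65.01–72%. Grid cell → 7.5%.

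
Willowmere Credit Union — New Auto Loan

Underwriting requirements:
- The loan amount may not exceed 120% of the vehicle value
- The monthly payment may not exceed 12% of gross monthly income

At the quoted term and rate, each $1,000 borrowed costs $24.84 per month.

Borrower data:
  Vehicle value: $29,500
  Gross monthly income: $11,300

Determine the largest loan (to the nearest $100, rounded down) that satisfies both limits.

Payment cap: 12% × $11,300 = $1,356/month.
At $24.84 per $1,000, that supports 1,356/24.84 × 1,000 ≈ $54,589 → $54,500.
LTV cap: 120% × $29,500 = $35,400 → $35,400.
Binding constraint: loan-to-value.

$35,400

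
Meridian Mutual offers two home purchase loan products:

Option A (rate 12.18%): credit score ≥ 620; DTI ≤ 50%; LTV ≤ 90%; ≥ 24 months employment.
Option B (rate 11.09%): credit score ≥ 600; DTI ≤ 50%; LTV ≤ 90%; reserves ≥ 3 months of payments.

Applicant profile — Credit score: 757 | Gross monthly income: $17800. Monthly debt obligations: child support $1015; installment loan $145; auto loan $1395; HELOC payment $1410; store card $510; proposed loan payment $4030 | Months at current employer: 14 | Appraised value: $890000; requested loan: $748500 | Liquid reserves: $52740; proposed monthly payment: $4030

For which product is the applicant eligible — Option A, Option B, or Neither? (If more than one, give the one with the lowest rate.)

Option B

Total debts = (1,015 + 145 + 1,395 + 1,410 + 510 + 4,030) = 8,505; DTI = 8,505/17,800 = 47.8%.
LTV = 748,500/890,000 = 84.1%.
Reserves = 52,740/4,030 = 13.1 months.
Option A: score 757 ≥ 620; DTI 47.8% ≤ 50%; LTV 84.1% ≤ 90%; employment 14 < 24 mo → does not qualify.
Option B: score 757 ≥ 600; DTI 47.8% ≤ 50%; LTV 84.1% ≤ 90%; reserves 13.1 ≥ 3 mo → qualifies.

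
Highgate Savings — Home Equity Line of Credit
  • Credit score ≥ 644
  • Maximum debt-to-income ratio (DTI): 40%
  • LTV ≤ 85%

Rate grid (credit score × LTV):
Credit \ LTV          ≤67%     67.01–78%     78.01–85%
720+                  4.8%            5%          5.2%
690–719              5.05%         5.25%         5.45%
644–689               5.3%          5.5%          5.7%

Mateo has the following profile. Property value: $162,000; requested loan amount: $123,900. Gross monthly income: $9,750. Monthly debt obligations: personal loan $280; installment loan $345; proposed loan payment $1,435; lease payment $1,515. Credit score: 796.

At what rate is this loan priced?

Credit score 796 ≥ 644; Total monthly debts = (280 + 345 + 1,435 + 1,515) = 3,575. DTI: 3,575 ÷ 9,750 = 36.7%, within the 40% cap
LTV = 123,900/162,000 = 76.5% ≤ 85%
Row: 796 falls in 720+. Column: 76.5% falls in 67.01–78%. Rate = 5%.

5%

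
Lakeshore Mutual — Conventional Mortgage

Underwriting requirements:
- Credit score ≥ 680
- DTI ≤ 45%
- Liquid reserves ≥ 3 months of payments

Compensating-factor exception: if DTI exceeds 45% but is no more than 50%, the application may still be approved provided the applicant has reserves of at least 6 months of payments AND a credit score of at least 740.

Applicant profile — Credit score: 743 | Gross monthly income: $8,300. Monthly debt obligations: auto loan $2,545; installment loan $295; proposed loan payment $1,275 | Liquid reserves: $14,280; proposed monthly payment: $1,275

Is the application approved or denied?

Approved

Credit score 743 ≥ 680 (meets base)
Total debts = (2,545 + 295 + 1,275) = 4,115. DTI: 4,115 ÷ 8,300 = 49.6%, over the 45% base limit.
Reserves: 14,280 ÷ 1,275 = 11.2 months (meets 3-month minimum)
49.6% falls in the override range (45%–50%), so the compensating-factor test applies.
Override check — reserves: 11.2 mo (ok); score: 743 (ok).
Both compensating conditions met → exception applies.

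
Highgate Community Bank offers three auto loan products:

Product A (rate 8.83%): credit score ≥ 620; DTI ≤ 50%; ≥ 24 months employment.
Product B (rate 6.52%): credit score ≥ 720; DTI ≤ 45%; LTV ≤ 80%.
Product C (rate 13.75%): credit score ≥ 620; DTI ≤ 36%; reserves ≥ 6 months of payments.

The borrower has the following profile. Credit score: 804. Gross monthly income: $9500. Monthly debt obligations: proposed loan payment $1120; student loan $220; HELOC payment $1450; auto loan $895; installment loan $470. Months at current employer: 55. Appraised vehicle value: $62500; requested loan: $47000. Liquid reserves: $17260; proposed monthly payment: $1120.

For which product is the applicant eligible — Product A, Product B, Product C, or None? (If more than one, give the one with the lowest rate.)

Total debts = (1,120 + 220 + 1,450 + 895 + 470) = 4,155; DTI = 4,155/9,500 = 43.7%.
LTV = 47,000/62,500 = 75.2%.
Reserves = 17,260/1,120 = 15.4 months.
Product A: score 804 ≥ 620; DTI 43.7% ≤ 50%; employment 55 ≥ 24 mo → qualifies.
Product B: score 804 ≥ 720; DTI 43.7% ≤ 45%; LTV 75.2% ≤ 80% → qualifies.
Product C: score 804 ≥ 620; DTI 43.7% > 36%; reserves 15.4 ≥ 6 mo → does not qualify.
Qualifying: Product A, Product B. Lowest rate is 6.52% → Product B.

Product B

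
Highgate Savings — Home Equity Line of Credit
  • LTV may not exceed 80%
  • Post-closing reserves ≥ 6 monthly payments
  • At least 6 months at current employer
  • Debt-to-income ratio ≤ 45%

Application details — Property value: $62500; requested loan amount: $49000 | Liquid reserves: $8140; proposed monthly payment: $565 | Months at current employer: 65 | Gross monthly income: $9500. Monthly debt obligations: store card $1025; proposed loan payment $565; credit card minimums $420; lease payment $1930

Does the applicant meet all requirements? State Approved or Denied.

Approved

LTV: 49,000 ÷ 62,500 = 78.4%, within 80% cap
Reserves = 8,140/565 = 14.4 months ≥ 6
Employment 65 ≥ 6 months
Total monthly debts = (1,025 + 565 + 420 + 1,930) = 3,940. Debt-to-income = 3,940/9,500 = 41.5% — meets 45% limit
All criteria satisfied.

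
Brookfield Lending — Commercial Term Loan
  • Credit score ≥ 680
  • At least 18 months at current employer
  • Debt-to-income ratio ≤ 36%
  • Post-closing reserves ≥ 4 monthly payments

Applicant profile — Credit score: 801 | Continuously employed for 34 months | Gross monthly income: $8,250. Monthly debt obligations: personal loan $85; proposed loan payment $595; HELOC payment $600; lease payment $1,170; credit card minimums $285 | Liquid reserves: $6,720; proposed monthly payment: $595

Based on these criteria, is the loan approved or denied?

Approved

Credit score 801 ≥ 680 (meets)
Employment 34 ≥ 18 months
Total monthly debts = (85 + 595 + 600 + 1,170 + 285) = 2,735. DTI: 2,735 ÷ 8,250 = 33.2%, within the 36% cap
Reserves = 6,720/595 = 11.3 months ≥ 4
All criteria satisfied.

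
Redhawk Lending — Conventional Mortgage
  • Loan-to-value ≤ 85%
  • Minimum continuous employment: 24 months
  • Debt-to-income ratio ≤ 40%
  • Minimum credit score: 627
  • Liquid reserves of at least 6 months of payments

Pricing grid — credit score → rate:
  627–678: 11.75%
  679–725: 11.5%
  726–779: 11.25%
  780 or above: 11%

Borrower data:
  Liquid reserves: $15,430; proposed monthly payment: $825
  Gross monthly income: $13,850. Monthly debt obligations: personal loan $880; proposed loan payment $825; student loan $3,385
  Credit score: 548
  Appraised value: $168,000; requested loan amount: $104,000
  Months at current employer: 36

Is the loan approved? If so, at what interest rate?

Denied

Credit score 548 < 627 (below minimum)
LTV: 104,000 ÷ 168,000 = 61.9%, within 85% cap
Reserves: 15,430 ÷ 825 = 18.7 months (meets 6-month minimum)
Employment 36 ≥ 24 months
Total monthly debts = (880 + 825 + 3,385) = 5,090. DTI: 5,090 ÷ 13,850 = 36.8%, within the 40% cap
Not all requirements met → denied.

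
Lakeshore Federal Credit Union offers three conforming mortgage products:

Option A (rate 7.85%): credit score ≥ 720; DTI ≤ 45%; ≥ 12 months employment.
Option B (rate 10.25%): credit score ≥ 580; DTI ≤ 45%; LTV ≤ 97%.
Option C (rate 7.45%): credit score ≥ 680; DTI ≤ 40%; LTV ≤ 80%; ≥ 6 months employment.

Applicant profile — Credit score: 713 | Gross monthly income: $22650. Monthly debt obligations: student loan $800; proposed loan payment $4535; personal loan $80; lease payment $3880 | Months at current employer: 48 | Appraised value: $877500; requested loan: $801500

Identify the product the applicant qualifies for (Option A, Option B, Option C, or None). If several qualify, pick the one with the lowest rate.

Total debts = (800 + 4,535 + 80 + 3,880) = 9,295; DTI = 9,295/22,650 = 41%.
LTV = 801,500/877,500 = 91.3%.
Option A: score 713 < 720; DTI 41% ≤ 45%; employment 48 ≥ 12 mo → does not qualify.
Option B: score 713 ≥ 580; DTI 41% ≤ 45%; LTV 91.3% ≤ 97% → qualifies.
Option C: score 713 ≥ 680; DTI 41% > 40%; LTV 91.3% > 80%; employment 48 ≥ 6 mo → does not qualify.

Option B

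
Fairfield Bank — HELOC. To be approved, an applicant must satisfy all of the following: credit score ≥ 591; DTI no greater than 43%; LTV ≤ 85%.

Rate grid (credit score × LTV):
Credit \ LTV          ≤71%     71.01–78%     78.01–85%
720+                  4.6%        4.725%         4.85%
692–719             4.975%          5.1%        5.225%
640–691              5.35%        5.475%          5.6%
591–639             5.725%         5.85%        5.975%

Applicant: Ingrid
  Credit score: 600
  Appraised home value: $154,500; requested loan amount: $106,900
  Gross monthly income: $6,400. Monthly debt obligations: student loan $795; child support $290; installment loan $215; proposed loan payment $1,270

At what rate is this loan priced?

Credit score 600 ≥ 591; Total monthly debts = (795 + 290 + 215 + 1,270) = 2,570. DTI = 2,570/6,400 = 40.2% ≤ 43%
Loan-to-value = 106,900/154,500 = 69.2% — pass (85% max)
Score 600 is in the 591–639 band; LTV 69.2% is in the ≤71% band → 5.725%.

5.725%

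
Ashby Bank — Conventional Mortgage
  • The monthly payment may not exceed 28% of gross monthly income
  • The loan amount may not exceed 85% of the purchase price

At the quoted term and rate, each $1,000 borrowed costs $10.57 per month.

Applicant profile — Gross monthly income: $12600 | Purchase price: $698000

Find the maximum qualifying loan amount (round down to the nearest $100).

Payment cap: 28% × $12,600 = $3,528/month.
At $10.57 per $1,000, that supports 3,528/10.57 × 1,000 ≈ $333,774 → $333,700.
LTV cap: 85% × $698,000 = $593,300 → $593,300.
Binding constraint: payment-to-income.

$333,700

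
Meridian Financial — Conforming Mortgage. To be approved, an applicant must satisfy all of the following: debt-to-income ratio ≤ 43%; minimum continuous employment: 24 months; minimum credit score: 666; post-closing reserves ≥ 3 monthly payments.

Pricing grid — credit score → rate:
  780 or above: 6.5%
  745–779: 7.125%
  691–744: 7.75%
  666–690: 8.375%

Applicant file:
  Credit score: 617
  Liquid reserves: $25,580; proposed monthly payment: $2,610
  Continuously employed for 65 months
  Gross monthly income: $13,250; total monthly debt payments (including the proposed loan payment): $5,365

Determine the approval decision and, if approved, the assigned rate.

Credit score 617 < 666 (below minimum)
Reserves: 25,580 ÷ 2,610 = 9.8 months (meets 3-month minimum)
DTI: 5,365 ÷ 13,250 = 40.5%, within the 43% cap
Employment 65 ≥ 24 months
Not all requirements met → denied.

Denied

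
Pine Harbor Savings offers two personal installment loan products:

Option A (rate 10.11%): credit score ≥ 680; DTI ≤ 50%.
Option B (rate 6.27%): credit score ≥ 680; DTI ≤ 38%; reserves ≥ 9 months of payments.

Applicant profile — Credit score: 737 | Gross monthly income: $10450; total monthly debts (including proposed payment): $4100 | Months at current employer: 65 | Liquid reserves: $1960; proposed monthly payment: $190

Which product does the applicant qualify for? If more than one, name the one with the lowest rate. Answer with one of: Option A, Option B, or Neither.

DTI = 4,100/10,450 = 39.2%.
Reserves = 1,960/190 = 10.3 months.
Option A: score 737 ≥ 680; DTI 39.2% ≤ 50% → qualifies.
Option B: score 737 ≥ 680; DTI 39.2% > 38%; reserves 10.3 ≥ 9 mo → does not qualify.

Option A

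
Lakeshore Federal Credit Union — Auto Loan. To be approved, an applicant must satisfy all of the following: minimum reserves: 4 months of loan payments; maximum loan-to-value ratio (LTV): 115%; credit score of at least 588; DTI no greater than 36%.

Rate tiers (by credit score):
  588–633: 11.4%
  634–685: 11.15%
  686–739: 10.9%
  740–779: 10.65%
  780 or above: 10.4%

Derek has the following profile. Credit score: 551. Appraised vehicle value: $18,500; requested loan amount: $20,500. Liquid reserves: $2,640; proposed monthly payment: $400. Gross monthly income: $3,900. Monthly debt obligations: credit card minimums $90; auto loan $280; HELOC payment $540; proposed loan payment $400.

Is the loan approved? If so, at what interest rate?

Credit score 551 < 588 (below minimum)
Reserves: 2,640 ÷ 400 = 6.6 months (meets 4-month minimum)
Total monthly debts = (90 + 280 + 540 + 400) = 1,310. Debt-to-income = 1,310/3,900 = 33.6% — meets 36% limit
LTV: 20,500 ÷ 18,500 = 110.8%, within 115% cap
Not all requirements met → denied.

Denied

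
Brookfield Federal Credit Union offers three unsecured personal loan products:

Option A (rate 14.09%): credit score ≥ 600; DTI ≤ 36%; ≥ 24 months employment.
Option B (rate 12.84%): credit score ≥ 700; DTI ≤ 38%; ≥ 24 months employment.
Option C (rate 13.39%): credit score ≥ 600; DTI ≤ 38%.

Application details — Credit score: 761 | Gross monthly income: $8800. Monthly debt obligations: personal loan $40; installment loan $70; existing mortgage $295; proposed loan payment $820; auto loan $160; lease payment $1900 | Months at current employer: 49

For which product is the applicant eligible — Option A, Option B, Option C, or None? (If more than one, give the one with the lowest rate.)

Total debts = (40 + 70 + 295 + 820 + 160 + 1,900) = 3,285; DTI = 3,285/8,800 = 37.3%.
Option A: score 761 ≥ 600; DTI 37.3% > 36%; employment 49 ≥ 24 mo → does not qualify.
Option B: score 761 ≥ 700; DTI 37.3% ≤ 38%; employment 49 ≥ 24 mo → qualifies.
Option C: score 761 ≥ 600; DTI 37.3% ≤ 38% → qualifies.
Qualifying: Option B, Option C. Lowest rate is 12.84% → Option B.

Option B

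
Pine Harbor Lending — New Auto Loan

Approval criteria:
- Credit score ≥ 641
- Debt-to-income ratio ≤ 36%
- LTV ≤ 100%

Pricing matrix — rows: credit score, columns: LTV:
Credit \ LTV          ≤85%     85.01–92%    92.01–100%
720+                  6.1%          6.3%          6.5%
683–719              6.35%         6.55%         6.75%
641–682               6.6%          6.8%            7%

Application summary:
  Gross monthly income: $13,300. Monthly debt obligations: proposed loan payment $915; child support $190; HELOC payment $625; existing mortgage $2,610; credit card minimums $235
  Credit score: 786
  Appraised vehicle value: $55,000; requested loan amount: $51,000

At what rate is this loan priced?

Credit score 786 ≥ 641; Total monthly debts = (915 + 190 + 625 + 2,610 + 235) = 4,575. DTI: 4,575 ÷ 13,300 = 34.4%, within the 36% cap
Loan-to-value = 51,000/55,000 = 92.7% — pass (100% max)
Score 786 is in the 720+ band; LTV 92.7% is in the 92.01–100% band → 6.5%.

6.5%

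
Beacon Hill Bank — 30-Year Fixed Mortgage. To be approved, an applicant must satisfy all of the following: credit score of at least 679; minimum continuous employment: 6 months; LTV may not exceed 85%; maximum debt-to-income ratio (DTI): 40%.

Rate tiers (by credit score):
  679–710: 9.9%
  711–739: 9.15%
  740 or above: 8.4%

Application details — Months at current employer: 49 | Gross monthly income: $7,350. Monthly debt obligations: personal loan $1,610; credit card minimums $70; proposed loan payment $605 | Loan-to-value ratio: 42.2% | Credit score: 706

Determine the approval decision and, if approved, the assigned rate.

Credit score 706 ≥ 679 (meets minimum)
LTV 42.2% ≤ 85%
Employment 49 ≥ 6 months
Total monthly debts = (1,610 + 70 + 605) = 2,285. DTI: 2,285 ÷ 7,350 = 31.1%, within the 40% cap
All requirements met. Score 706 falls in the 679–710 tier → 9.9%.

Approved at 9.9%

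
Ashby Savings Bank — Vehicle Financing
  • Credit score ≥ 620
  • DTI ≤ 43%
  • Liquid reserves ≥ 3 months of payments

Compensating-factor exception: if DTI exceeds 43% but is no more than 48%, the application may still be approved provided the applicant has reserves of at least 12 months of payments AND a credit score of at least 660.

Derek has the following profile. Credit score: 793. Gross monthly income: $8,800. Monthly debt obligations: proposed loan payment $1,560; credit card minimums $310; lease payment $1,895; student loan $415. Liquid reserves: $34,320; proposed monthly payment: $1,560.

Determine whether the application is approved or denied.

Approved

Credit score 793 ≥ 620 (meets base)
Total debts = (1,560 + 310 + 1,895 + 415) = 4,180. DTI: 4,180 ÷ 8,800 = 47.5%, over the 43% base limit.
Reserves = 34,320/1,560 = 22.0 months ≥ 3
DTI 47.5% is within the 43%–48% exception band; checking compensating factors.
Override check — reserves: 22.0 mo (ok); score: 793 (ok).
Both override conditions satisfied; DTI exception granted.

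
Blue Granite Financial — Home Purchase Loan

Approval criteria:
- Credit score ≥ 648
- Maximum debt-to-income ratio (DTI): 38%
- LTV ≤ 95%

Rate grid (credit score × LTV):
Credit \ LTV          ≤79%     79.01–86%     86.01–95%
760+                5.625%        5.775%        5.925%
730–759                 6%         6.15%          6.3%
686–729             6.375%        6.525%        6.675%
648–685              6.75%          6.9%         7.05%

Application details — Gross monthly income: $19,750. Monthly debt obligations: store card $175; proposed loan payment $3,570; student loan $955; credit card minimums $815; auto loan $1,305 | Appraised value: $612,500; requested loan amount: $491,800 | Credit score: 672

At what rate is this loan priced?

6.9%

Credit score 672 ≥ 648; Total monthly debts = (175 + 3,570 + 955 + 815 + 1,305) = 6,820. Debt-to-income = 6,820/19,750 = 34.5% — meets 38% limit
LTV: 491,800 ÷ 612,500 = 80.3%, within 95% cap
Credit 672 → row 648–685; LTV 80.3% → column 79.01–86%. Grid cell → 6.9%.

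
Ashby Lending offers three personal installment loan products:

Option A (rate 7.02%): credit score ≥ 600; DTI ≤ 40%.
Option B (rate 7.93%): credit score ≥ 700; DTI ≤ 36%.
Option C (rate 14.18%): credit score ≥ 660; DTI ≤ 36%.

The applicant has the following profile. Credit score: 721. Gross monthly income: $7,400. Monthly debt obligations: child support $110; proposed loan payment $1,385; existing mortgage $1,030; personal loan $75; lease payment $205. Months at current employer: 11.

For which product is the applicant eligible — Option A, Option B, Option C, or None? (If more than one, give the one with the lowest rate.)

Option A

Total debts = (110 + 1,385 + 1,030 + 75 + 205) = 2,805; DTI = 2,805/7,400 = 37.9%.
Option A: score 721 ≥ 600; DTI 37.9% ≤ 40% → qualifies.
Option B: score 721 ≥ 700; DTI 37.9% > 36% → does not qualify.
Option C: score 721 ≥ 660; DTI 37.9% > 36% → does not qualify.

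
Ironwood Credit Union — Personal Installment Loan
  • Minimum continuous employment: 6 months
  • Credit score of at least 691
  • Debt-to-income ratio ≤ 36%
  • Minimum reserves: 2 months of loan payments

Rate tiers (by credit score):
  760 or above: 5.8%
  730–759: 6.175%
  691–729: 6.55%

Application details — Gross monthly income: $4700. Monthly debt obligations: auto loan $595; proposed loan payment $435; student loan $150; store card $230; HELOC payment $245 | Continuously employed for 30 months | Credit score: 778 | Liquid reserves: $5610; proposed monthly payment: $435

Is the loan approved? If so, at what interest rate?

Credit score 778 ≥ 691 (meets minimum)
Employment 30 ≥ 6 months
Total monthly debts = (595 + 435 + 150 + 230 + 245) = 1,655. Debt-to-income = 1,655/4,700 = 35.2% — meets 36% limit
Reserves: 5,610 ÷ 435 = 12.9 months (meets 2-month minimum)
All requirements met. Score 778 falls in the 760 or above tier → 5.8%.

Approved at 5.8%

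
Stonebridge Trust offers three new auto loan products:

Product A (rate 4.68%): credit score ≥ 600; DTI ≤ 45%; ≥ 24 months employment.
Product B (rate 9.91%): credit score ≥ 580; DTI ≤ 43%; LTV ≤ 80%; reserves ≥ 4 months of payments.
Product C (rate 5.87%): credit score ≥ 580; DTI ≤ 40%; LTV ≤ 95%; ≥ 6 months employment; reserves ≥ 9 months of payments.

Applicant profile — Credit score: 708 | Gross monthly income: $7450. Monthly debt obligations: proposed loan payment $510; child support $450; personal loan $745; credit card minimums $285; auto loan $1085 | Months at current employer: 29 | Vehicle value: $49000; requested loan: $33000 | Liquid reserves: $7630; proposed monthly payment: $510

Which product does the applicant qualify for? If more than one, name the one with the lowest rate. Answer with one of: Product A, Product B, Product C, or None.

Total debts = (510 + 450 + 745 + 285 + 1,085) = 3,075; DTI = 3,075/7,450 = 41.3%.
LTV = 33,000/49,000 = 67.3%.
Reserves = 7,630/510 = 15.0 months.
Product A: score 708 ≥ 600; DTI 41.3% ≤ 45%; employment 29 ≥ 24 mo → qualifies.
Product B: score 708 ≥ 580; DTI 41.3% ≤ 43%; LTV 67.3% ≤ 80%; reserves 15.0 ≥ 4 mo → qualifies.
Product C: score 708 ≥ 580; DTI 41.3% > 40%; LTV 67.3% ≤ 95%; employment 29 ≥ 6 mo; reserves 15.0 ≥ 9 mo → does not qualify.
Qualifying: Product A, Product B. Lowest rate is 4.68% → Product A.

Product A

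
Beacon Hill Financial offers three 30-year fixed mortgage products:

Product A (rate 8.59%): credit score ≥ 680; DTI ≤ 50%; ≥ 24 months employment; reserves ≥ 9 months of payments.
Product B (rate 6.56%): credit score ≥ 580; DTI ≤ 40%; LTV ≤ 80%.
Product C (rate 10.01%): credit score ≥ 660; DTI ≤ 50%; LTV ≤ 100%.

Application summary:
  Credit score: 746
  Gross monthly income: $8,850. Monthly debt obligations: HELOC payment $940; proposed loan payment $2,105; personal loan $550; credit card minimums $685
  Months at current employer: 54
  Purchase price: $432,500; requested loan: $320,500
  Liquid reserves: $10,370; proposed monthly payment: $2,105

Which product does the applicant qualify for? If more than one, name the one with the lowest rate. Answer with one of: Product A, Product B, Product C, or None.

Product C

Total debts = (940 + 2,105 + 550 + 685) = 4,280; DTI = 4,280/8,850 = 48.4%.
LTV = 320,500/432,500 = 74.1%.
Reserves = 10,370/2,105 = 4.9 months.
Product A: score 746 ≥ 680; DTI 48.4% ≤ 50%; employment 54 ≥ 24 mo; reserves 4.9 < 9 mo → does not qualify.
Product B: score 746 ≥ 580; DTI 48.4% > 40%; LTV 74.1% ≤ 80% → does not qualify.
Product C: score 746 ≥ 660; DTI 48.4% ≤ 50%; LTV 74.1% ≤ 100% → qualifies.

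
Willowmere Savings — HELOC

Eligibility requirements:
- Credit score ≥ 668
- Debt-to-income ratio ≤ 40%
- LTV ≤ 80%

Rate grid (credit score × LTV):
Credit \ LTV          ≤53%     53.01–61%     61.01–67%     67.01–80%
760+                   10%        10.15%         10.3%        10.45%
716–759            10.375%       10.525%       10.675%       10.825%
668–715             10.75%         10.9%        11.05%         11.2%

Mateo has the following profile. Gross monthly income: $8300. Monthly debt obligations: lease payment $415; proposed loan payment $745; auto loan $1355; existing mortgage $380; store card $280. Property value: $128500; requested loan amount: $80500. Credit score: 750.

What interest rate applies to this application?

10.675%

Credit score 750 ≥ 668; Total monthly debts = (415 + 745 + 1,355 + 380 + 280) = 3,175. DTI: 3,175 ÷ 8,300 = 38.3%, within the 40% cap
LTV = 80,500/128,500 = 62.6% ≤ 80%
Row: 750 falls in 716–759. Column: 62.6% falls in 61.01–67%. Rate = 10.675%.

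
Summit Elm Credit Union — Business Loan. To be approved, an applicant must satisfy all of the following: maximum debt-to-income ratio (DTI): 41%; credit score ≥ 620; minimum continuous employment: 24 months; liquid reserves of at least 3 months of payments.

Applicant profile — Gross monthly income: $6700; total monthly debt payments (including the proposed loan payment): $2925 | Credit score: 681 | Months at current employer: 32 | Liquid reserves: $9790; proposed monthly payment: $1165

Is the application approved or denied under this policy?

Debt-to-income = 2,925/6,700 = 43.7% — over 41% limit
Credit score 681 ≥ 620 (meets)
Employment 32 ≥ 24 months
Reserves: 9,790 ÷ 1,165 = 8.4 months (meets 3-month minimum)
Fails on DTI.

Denied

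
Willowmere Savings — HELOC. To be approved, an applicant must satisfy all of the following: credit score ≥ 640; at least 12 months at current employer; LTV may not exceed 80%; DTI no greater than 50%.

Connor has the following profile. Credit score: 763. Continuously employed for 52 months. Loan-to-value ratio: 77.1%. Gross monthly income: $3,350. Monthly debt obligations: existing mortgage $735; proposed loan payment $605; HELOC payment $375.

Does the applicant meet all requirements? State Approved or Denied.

Credit score 763 ≥ 640 (meets)
Employment 52 ≥ 12 months
LTV 77.1% ≤ 80%
Total monthly debts = (735 + 605 + 375) = 1,715. DTI: 1,715 ÷ 3,350 = 51.2%, exceeds the 50% cap
Fails on DTI.

Denied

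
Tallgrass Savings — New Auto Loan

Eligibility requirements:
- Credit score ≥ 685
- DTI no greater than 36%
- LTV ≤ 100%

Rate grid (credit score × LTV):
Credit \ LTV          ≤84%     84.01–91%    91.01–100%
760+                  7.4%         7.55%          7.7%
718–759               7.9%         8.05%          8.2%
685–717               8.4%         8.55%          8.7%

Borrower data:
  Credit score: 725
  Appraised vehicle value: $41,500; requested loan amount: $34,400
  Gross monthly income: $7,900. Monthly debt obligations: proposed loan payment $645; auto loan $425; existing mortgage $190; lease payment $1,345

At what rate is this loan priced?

Credit score 725 ≥ 685; Total monthly debts = (645 + 425 + 190 + 1,345) = 2,605. Debt-to-income = 2,605/7,900 = 33% — meets 36% limit
LTV: 34,400 ÷ 41,500 = 82.9%, within 100% cap
Credit 725 → row 718–759; LTV 82.9% → column ≤84%. Grid cell → 7.9%.

7.9%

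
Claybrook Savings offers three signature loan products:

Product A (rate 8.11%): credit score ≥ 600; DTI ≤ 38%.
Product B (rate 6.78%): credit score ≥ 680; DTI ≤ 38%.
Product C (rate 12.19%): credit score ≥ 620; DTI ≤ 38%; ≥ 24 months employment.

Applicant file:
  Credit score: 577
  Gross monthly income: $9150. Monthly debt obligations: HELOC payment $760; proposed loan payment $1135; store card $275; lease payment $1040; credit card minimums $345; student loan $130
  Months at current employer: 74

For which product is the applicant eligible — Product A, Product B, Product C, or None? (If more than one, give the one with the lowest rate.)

Total debts = (760 + 1,135 + 275 + 1,040 + 345 + 130) = 3,685; DTI = 3,685/9,150 = 40.3%.
Product A: score 577 < 600; DTI 40.3% > 38% → does not qualify.
Product B: score 577 < 680; DTI 40.3% > 38% → does not qualify.
Product C: score 577 < 620; DTI 40.3% > 38%; employment 74 ≥ 24 mo → does not qualify.

None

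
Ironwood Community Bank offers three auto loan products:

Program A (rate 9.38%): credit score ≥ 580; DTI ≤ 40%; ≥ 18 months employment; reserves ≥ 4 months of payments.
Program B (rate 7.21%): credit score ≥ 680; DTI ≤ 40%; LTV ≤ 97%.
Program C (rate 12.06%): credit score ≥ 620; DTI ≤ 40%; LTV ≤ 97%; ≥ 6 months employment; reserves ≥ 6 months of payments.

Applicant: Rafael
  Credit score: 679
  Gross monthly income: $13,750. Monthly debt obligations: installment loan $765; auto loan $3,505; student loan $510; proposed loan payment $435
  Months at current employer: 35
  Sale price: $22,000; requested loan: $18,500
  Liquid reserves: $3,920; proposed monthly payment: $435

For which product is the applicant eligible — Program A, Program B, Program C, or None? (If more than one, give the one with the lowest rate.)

Total debts = (765 + 3,505 + 510 + 435) = 5,215; DTI = 5,215/13,750 = 37.9%.
LTV = 18,500/22,000 = 84.1%.
Reserves = 3,920/435 = 9.0 months.
Program A: score 679 ≥ 580; DTI 37.9% ≤ 40%; employment 35 ≥ 18 mo; reserves 9.0 ≥ 4 mo → qualifies.
Program B: score 679 < 680; DTI 37.9% ≤ 40%; LTV 84.1% ≤ 97% → does not qualify.
Program C: score 679 ≥ 620; DTI 37.9% ≤ 40%; LTV 84.1% ≤ 97%; employment 35 ≥ 6 mo; reserves 9.0 ≥ 6 mo → qualifies.
Qualifying: Program A, Program C. Lowest rate is 9.38% → Program A.

Program A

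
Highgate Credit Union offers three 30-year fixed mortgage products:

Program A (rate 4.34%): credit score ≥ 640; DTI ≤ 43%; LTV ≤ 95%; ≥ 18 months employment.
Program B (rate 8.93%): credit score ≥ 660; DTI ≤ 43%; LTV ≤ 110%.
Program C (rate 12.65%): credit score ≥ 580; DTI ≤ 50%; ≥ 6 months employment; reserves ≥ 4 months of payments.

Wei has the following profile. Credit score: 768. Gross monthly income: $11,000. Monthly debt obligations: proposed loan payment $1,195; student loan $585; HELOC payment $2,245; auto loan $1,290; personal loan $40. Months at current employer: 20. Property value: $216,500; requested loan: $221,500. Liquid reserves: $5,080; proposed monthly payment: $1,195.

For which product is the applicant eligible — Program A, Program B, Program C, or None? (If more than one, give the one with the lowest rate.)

Program C

Total debts = (1,195 + 585 + 2,245 + 1,290 + 40) = 5,355; DTI = 5,355/11,000 = 48.7%.
LTV = 221,500/216,500 = 102.3%.
Reserves = 5,080/1,195 = 4.3 months.
Program A: score 768 ≥ 640; DTI 48.7% > 43%; LTV 102.3% > 95%; employment 20 ≥ 18 mo → does not qualify.
Program B: score 768 ≥ 660; DTI 48.7% > 43%; LTV 102.3% ≤ 110% → does not qualify.
Program C: score 768 ≥ 580; DTI 48.7% ≤ 50%; employment 20 ≥ 6 mo; reserves 4.3 ≥ 4 mo → qualifies.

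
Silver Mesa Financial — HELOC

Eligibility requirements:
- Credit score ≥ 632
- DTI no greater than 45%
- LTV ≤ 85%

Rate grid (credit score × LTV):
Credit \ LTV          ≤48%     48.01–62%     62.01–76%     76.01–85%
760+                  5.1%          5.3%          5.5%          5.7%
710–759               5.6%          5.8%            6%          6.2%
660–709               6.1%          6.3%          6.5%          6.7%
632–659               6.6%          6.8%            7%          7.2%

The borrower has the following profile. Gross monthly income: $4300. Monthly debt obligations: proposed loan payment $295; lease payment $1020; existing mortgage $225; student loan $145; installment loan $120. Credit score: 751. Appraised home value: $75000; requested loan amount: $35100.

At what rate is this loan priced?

Credit score 751 ≥ 632; Total monthly debts = (295 + 1,020 + 225 + 145 + 120) = 1,805. DTI: 1,805 ÷ 4,300 = 42%, within the 45% cap
LTV = 35,100/75,000 = 46.8% ≤ 85%
Row: 751 falls in 710–759. Column: 46.8% falls in ≤48%. Rate = 5.6%.

5.6%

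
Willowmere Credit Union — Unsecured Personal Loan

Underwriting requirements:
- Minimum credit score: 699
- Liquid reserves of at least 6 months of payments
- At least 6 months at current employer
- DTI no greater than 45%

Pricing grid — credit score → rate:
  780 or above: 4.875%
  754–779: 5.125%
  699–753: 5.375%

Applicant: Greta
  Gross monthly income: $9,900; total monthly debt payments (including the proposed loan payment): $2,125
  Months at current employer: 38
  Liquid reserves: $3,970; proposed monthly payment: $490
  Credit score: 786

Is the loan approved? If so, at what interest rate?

Credit score 786 ≥ 699 (meets minimum)
Debt-to-income = 2,125/9,900 = 21.5% — meets 45% limit
Employment 38 ≥ 6 months
Reserves = 3,970/490 = 8.1 months ≥ 6
All requirements met. Score 786 falls in the 780 or above tier → 4.875%.

Approved at 4.875%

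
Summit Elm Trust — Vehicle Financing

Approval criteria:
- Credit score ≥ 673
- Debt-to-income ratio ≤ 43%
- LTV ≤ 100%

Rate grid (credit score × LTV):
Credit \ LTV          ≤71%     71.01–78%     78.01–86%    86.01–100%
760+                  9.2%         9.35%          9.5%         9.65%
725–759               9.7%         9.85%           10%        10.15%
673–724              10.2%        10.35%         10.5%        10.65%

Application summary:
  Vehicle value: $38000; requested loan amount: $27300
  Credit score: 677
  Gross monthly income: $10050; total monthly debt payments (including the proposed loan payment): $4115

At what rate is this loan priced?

Credit score 677 ≥ 673; DTI: 4,115 ÷ 10,050 = 40.9%, within the 43% cap
LTV = 27,300/38,000 = 71.8% ≤ 100%
Score 677 is in the 673–724 band; LTV 71.8% is in the 71.01–78% band → 10.35%.

10.35%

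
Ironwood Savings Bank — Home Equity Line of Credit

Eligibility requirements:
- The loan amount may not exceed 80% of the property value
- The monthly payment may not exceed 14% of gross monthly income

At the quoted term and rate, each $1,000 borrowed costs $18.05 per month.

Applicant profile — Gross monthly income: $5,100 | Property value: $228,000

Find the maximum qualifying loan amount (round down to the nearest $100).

$39,500

Payment cap: 14% × $5,100 = $714/month.
At $18.05 per $1,000, that supports 714/18.05 × 1,000 ≈ $39,556 → $39,500.
LTV cap: 80% × $228,000 = $182,400 → $182,400.
Binding constraint: payment-to-income.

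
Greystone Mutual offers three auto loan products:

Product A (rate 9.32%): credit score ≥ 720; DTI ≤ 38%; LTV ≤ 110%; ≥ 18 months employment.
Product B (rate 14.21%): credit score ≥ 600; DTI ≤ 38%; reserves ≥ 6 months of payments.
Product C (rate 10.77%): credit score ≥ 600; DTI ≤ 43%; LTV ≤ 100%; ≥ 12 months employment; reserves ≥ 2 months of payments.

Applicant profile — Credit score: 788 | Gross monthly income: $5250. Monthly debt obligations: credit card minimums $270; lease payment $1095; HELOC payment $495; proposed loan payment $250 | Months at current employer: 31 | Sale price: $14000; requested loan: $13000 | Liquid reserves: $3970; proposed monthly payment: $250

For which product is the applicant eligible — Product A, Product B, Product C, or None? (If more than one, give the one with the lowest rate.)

Total debts = (270 + 1,095 + 495 + 250) = 2,110; DTI = 2,110/5,250 = 40.2%.
LTV = 13,000/14,000 = 92.9%.
Reserves = 3,970/250 = 15.9 months.
Product A: score 788 ≥ 720; DTI 40.2% > 38%; LTV 92.9% ≤ 110%; employment 31 ≥ 18 mo → does not qualify.
Product B: score 788 ≥ 600; DTI 40.2% > 38%; reserves 15.9 ≥ 6 mo → does not qualify.
Product C: score 788 ≥ 600; DTI 40.2% ≤ 43%; LTV 92.9% ≤ 100%; employment 31 ≥ 12 mo; reserves 15.9 ≥ 2 mo → qualifies.

Product C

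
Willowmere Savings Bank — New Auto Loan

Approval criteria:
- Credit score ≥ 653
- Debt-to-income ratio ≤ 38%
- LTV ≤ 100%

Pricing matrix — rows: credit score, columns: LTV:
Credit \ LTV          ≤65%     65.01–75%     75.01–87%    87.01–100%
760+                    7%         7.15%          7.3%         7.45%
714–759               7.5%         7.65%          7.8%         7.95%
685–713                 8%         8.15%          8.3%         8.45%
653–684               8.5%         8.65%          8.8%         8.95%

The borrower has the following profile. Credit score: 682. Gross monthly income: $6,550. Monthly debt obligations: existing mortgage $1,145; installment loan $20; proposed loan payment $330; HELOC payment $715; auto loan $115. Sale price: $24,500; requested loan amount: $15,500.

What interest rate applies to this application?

Credit score 682 ≥ 653; Total monthly debts = (1,145 + 20 + 330 + 715 + 115) = 2,325. DTI: 2,325 ÷ 6,550 = 35.5%, within the 38% cap
Loan-to-value = 15,500/24,500 = 63.3% — pass (100% max)
Score 682 is in the 653–684 band; LTV 63.3% is in the ≤65% band → 8.5%.

8.5%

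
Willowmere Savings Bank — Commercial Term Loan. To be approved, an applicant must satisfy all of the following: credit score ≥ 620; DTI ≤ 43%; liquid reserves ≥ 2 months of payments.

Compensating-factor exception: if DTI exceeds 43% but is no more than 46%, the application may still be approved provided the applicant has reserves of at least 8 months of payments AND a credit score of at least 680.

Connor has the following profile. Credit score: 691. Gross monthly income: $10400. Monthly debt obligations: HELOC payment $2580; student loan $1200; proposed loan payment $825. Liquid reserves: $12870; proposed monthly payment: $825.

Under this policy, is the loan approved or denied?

Credit score 691 ≥ 620 (meets base)
Total debts = (2,580 + 1,200 + 825) = 4,605. DTI: 4,605 ÷ 10,400 = 44.3%, over the 43% base limit.
Liquid reserves cover 12,870/825 = 15.6 months — ≥ 2 required
DTI 44.3% is within the 43%–46% exception band; checking compensating factors.
Override check — reserves: 15.6 mo (ok); score: 691 (ok).
Both override conditions satisfied; DTI exception granted.

Approved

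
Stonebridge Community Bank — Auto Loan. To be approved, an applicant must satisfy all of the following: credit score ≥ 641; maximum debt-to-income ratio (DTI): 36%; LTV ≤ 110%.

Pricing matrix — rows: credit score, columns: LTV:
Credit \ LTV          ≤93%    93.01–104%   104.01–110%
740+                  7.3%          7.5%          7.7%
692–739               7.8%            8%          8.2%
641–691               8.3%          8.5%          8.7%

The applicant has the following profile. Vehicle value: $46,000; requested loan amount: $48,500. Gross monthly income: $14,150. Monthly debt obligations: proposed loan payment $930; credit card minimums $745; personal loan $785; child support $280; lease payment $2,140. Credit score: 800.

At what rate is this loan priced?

7.7%

Credit score 800 ≥ 641; Total monthly debts = (930 + 745 + 785 + 280 + 2,140) = 4,880. DTI = 4,880/14,150 = 34.5% ≤ 36%
LTV = 48,500/46,000 = 105.4% ≤ 110%
Row: 800 falls in 740+. Column: 105.4% falls in 104.01–110%. Rate = 7.7%.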